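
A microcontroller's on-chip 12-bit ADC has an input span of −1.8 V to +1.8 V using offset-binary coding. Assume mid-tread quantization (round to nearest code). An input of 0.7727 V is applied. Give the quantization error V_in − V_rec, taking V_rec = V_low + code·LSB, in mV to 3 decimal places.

One LSB is 3.6 V / 4096 = 0.879 mV.
(0.7727 − (−1.8))/0.000878906 = 2927.1609; round gives code 2927.
Reconstructed: 0.77255859 V.
Error = 0.7727 − 0.77255859 = 0.000141406 V = 0.141 mV.

0.141 mV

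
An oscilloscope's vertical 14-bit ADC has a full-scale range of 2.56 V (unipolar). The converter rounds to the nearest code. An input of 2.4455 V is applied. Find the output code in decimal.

code 15651

LSB = 2.56 V / 16384 = 156.25 µV.
(V_in − V_low)/LSB = (2.4455 − 0) / 0.00015625 = 15651.200.
round(15651.200) = 15651.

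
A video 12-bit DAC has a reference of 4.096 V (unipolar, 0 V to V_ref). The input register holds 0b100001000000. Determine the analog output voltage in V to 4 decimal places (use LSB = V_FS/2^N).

LSB = 4.096 V / 2^12 = 1.000 mV.
Code 0b100001000000 = 2112 decimal.
V_out = 0 + 2112 × 0.001 V = 2.112 V.

2.1120 V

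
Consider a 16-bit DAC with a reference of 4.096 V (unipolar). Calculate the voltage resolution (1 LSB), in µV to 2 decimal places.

62.50 µV

Full-scale span = 4.096 V.
LSB = 4.096 / 2^16 = 4.096 / 65536 = 6.25e-05 V = 62.50 µV.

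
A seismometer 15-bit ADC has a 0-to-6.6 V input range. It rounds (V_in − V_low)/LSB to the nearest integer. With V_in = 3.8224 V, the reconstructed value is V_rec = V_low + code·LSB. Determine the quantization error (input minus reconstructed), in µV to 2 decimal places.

One LSB is 6.6 V / 32768 = 201.42 µV.
(V_in − V_low)/LSB = (3.8224 − 0)/0.000201416 = 18977.6368 → code 18978 (round).
Reconstructed: 3.8224731 V.
Difference: -7.31445e-05 V → -73.14 µV.

-73.14 µV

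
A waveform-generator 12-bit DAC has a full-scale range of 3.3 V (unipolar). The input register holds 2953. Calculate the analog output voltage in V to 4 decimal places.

2.3791 V

LSB = 3.3 V / 2^12 = 0.806 mV.
V_out = 0 + 2953 × 0.000805664 V = 2.37913 V.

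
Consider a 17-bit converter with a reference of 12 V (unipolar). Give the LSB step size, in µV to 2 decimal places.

Full-scale span = 12 V.
LSB = 12 / 2^17 = 12 / 131072 = 9.15527e-05 V = 91.55 µV.

91.55 µV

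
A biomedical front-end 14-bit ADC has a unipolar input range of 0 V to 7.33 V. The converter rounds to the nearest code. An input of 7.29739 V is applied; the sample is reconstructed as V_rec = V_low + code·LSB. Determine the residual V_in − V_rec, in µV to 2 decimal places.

49.30 µV

LSB = 7.33/2^14 = 447.39 µV.
Scaled input = 16311.1102 LSBs, so code = 16311.
Code 16311 maps back to 0 + 16311×0.000447388 V = 7.2973407 V.
Difference: 4.93018e-05 V → 49.30 µV.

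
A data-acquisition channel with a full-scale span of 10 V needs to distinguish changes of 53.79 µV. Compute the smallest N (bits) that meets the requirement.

18 bits

Number of steps required ≥ 10 V / 53.79 µV = 185908.16.
Need 2^N ≥ 185908.16; 2^17 = 131072, 2^18 = 262144.
Minimum N = 18.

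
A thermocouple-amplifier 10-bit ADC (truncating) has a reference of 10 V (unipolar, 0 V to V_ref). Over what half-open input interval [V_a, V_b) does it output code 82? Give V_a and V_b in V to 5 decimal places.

LSB = 10/2^10 = 9.766 mV.
V_a = V_low + 82·LSB = 0.800781 V; V_b = V_low + 83·LSB = 0.810547 V.

[0.80078 V, 0.81055 V)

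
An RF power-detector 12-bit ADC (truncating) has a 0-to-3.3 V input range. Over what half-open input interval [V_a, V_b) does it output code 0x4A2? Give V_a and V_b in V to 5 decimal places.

[0.95552 V, 0.95632 V)

LSB = 3.3/2^12 = 0.806 mV.
Code 0x4A2 = 1186 decimal.
V_a = V_low + 1186·LSB = 0.955518 V; V_b = V_low + 1187·LSB = 0.956323 V.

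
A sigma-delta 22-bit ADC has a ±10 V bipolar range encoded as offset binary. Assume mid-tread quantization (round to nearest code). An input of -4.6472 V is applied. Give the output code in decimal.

LSB = 20 V / 4194304 = 4.77 µV.
(V_in − V_low)/LSB = (-4.6472 − (−10)) / 4.76837e-06 = 1122563.523.
round(1122563.523) = 1122564.

code 1122564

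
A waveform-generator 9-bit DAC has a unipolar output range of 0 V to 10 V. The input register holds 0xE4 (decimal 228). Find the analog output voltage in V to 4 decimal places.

LSB = 10 V / 2^9 = 19.531 mV.
Code 0xE4 = 228 decimal.
V_out = 0 + 228 × 0.0195312 V = 4.45312 V.

4.4531 V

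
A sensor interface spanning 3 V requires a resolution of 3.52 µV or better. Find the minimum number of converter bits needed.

20 bits

Number of steps required ≥ 3 V / 3.52 µV = 852272.73.
Need 2^N ≥ 852272.73; 2^19 = 524288, 2^20 = 1048576.
Minimum N = 20.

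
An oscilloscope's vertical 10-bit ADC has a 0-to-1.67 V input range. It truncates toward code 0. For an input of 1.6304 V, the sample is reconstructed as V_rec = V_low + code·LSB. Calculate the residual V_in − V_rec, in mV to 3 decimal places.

Step size: 1.67 V ÷ 2^10 = 1.631 mV.
(1.6304 − 0)/0.00163086 = 999.7183; ⌊·⌋ gives code 999.
Code 999 maps back to 0 + 999×0.00163086 V = 1.6292285 V.
Error = 1.6304 − 1.6292285 = 0.00117148 V = 1.171 mV.

1.171 mV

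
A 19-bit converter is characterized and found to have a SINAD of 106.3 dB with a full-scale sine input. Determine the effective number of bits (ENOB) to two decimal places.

ENOB = (SINAD − 1.76) / 6.02 = (106.3 − 1.76)/6.02 = 17.365.

17.37 bits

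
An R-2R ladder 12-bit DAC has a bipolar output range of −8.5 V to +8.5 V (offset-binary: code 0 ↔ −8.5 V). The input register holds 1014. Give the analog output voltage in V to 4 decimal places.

-4.2915 V

LSB = 17 V / 2^12 = 4.150 mV.
V_out = (−8.5) + 1014 × 0.00415039 V = -4.2915 V.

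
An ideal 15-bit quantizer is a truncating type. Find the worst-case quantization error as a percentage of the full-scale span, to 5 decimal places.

0.00305 %

Truncating → worst-case error = 1 LSB = V_FS/2^15, so 100/32768 = 0.00305176 % of full scale.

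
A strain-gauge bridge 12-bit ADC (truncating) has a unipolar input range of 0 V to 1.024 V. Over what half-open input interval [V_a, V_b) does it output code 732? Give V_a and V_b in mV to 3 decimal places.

LSB = 1.024/2^12 = 250.00 µV.
V_a = V_low + 732·LSB = 0.183 V; V_b = V_low + 733·LSB = 0.18325 V.

[183.000 mV, 183.250 mV)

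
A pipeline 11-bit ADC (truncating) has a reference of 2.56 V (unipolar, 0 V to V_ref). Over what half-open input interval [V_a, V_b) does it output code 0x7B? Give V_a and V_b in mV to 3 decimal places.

LSB = 2.56/2^11 = 1.250 mV.
Code 0x7B = 123 decimal.
V_a = V_low + 123·LSB = 0.15375 V; V_b = V_low + 124·LSB = 0.155 V.

[153.750 mV, 155.000 mV)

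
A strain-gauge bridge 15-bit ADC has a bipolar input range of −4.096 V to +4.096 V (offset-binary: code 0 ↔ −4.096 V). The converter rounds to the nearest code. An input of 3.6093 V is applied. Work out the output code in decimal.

code 30821

LSB = 8.192 V / 32768 = 250.00 µV.
(3.6093 − (−4.096)) / 0.00025 = 30821.200 LSBs.
So the output code is 30821.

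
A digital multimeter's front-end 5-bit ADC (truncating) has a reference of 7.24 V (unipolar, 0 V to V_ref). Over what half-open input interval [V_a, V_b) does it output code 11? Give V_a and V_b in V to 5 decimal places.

LSB = 7.24/2^5 = 226.250 mV.
V_a = V_low + 11·LSB = 2.48875 V; V_b = V_low + 12·LSB = 2.715 V.

[2.48875 V, 2.71500 V)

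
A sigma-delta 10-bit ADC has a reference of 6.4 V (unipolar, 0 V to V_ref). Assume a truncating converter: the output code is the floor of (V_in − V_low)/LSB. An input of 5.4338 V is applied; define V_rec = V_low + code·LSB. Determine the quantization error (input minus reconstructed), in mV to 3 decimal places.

One LSB is 6.4 V / 1024 = 6.250 mV.
(5.4338 − 0)/0.00625 = 869.4080; ⌊·⌋ gives code 869.
Reconstructed: 5.43125 V.
V_in − V_rec = 0.00255 V = 2.550 mV.

2.550 mV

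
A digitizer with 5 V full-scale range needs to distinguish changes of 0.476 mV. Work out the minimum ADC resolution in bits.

Number of steps required ≥ 5 V / 0.476 mV = 10504.20.
Need 2^N ≥ 10504.20; 2^13 = 8192, 2^14 = 16384.
Minimum N = 14.

14 bits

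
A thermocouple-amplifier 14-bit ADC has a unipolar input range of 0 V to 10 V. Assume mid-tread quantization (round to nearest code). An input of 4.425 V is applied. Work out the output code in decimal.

LSB = 10 V / 16384 = 0.610 mV.
(V_in − V_low)/LSB = (4.425 − 0) / 0.000610352 = 7249.920.
So the output code is 7250.

code 7250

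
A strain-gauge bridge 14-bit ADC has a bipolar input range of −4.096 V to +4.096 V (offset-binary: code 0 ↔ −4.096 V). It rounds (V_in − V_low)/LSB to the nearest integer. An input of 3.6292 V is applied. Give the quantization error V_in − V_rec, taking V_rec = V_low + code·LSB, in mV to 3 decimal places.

Step size: 8.192 V ÷ 2^14 = 0.500 mV.
Scaled input = 15450.4000 LSBs, so code = 15450.
Code 15450 maps back to (−4.096) + 15450×0.0005 V = 3.629 V.
Error = 3.6292 − 3.629 = 0.0002 V = 0.200 mV.

0.200 mV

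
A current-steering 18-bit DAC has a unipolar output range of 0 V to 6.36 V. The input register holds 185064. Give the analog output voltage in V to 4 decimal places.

4.4899 V

LSB = 6.36 V / 2^18 = 24.26 µV.
V_out = 0 + 185064 × 2.42615e-05 V = 4.48993 V.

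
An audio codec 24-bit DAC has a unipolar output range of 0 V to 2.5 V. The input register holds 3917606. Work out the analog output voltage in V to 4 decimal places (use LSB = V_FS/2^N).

0.5838 V

LSB = 2.5 V / 2^24 = 0.15 µV.
V_out = 0 + 3917606 × 1.49012e-07 V = 0.583769 V.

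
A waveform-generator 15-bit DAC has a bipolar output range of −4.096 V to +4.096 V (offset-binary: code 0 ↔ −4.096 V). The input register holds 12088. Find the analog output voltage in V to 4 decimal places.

LSB = 8.192 V / 2^15 = 250.00 µV.
V_out = (−4.096) + 12088 × 0.00025 V = -1.074 V.

-1.0740 V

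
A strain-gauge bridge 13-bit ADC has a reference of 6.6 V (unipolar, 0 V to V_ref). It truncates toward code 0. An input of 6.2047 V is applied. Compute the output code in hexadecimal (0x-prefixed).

With 8192 levels over 6.6 V, one step is 0.806 mV.
Input sits at 7701.349 steps above V_low.
⌊·⌋(7701.349) = 7701.
In hexadecimal (0x-prefixed): 0x1E15.

code 0x1E15 (decimal 7701)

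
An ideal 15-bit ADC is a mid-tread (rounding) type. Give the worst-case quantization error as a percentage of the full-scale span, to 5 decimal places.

Rounding → worst-case error = ½ LSB = V_FS/2^16, so 100/65536 = 0.00152588 % of full scale.

0.00153 %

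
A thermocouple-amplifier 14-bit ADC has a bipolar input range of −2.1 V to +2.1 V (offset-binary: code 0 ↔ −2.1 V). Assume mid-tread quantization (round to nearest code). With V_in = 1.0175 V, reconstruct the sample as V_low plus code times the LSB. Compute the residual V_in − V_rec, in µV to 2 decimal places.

56.15 µV

LSB = 4.2/2^14 = 256.35 µV.
(1.0175 − (−2.1))/0.000256348 = 12161.2190; round gives code 12161.
V_rec = (−2.1) + 12161·0.000256348 = 1.0174438 V.
Error = 1.0175 − 1.0174438 = 5.61523e-05 V = 56.15 µV.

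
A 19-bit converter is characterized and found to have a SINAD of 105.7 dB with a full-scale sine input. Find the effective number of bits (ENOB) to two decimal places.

ENOB = (SINAD − 1.76) / 6.02 = (105.7 − 1.76)/6.02 = 17.266.

17.27 bits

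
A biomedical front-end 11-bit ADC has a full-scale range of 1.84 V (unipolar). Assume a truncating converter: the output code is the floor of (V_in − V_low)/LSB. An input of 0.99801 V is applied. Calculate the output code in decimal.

LSB = 1.84 V / 2048 = 0.898 mV.
(V_in − V_low)/LSB = (0.99801 − 0) / 0.000898438 = 1110.829.
Floor → code 1110.

code 1110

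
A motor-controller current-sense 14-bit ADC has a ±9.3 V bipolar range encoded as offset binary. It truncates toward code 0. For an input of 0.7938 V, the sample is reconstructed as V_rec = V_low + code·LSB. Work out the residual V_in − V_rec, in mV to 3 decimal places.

Step size: 18.6 V ÷ 2^14 = 1.135 mV.
(V_in − V_low)/LSB = (0.7938 − (−9.3))/0.00113525 = 8891.2268 → code 8891 (floor).
Code 8891 maps back to (−9.3) + 8891×0.00113525 V = 0.79354248 V.
V_in − V_rec = 0.00025752 V = 0.258 mV.

0.258 mV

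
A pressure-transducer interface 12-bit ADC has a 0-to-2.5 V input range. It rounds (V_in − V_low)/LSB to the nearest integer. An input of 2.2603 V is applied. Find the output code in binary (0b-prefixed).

Full-scale span = 2.5 V; LSB = 2.5/2^12 = 0.610 mV.
(V_in − V_low)/LSB = (2.2603 − 0) / 0.000610352 = 3703.276.
round(3703.276) = 3703.
In binary (0b-prefixed): 0b111001110111.

code 0b111001110111 (decimal 3703)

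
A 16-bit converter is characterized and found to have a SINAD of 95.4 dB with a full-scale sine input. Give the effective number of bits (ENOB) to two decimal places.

15.55 bits

ENOB = (SINAD − 1.76) / 6.02 = (95.4 − 1.76)/6.02 = 15.555.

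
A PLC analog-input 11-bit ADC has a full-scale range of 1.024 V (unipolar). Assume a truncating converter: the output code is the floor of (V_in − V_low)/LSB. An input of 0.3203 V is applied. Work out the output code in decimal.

code 640

LSB = 1.024 V / 2048 = 0.500 mV.
(V_in − V_low)/LSB = (0.3203 − 0) / 0.0005 = 640.600.
Floor → code 640.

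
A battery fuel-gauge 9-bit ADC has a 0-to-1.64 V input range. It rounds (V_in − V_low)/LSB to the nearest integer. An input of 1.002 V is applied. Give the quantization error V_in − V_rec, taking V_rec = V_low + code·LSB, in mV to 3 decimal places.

-0.578 mV

LSB = 1.64/2^9 = 3.203 mV.
(1.002 − 0)/0.00320312 = 312.8195; round gives code 313.
Code 313 maps back to 0 + 313×0.00320312 V = 1.0025781 V.
Error = 1.002 − 1.0025781 = -0.000578125 V = -0.578 mV.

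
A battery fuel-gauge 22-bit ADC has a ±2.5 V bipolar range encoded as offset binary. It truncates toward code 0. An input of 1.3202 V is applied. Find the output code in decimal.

code 3204616

Full-scale span = 5 V; LSB = 5/2^22 = 1.19 µV.
(V_in − V_low)/LSB = (1.3202 − (−2.5)) / 1.19209e-06 = 3204616.028.
So the output code is 3204616.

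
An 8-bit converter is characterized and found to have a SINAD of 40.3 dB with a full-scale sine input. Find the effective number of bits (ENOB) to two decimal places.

ENOB = (SINAD − 1.76) / 6.02 = (40.3 − 1.76)/6.02 = 6.402.

6.40 bits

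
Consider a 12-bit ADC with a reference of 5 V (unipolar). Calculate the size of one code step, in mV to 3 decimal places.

Full-scale span = 5 V.
LSB = 5 / 2^12 = 5 / 4096 = 0.0012207 V = 1.221 mV.

1.221 mV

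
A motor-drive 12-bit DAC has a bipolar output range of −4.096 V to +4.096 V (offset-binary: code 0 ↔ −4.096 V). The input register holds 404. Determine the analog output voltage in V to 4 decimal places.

-3.2880 V

LSB = 8.192 V / 2^12 = 2.000 mV.
V_out = (−4.096) + 404 × 0.002 V = -3.288 V.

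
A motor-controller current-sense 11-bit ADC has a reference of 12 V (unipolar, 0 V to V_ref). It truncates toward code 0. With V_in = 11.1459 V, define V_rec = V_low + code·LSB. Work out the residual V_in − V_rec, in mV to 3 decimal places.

Step size: 12 V ÷ 2^11 = 5.859 mV.
(V_in − V_low)/LSB = (11.1459 − 0)/0.00585938 = 1902.2336 → code 1902 (floor).
Code 1902 maps back to 0 + 1902×0.00585938 V = 11.144531 V.
Error = 11.1459 − 11.144531 = 0.00136875 V = 1.369 mV.

1.369 mV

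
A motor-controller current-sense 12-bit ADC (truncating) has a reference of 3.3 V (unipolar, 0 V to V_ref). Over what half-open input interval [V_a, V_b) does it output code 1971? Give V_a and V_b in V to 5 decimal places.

LSB = 3.3/2^12 = 0.806 mV.
V_a = V_low + 1971·LSB = 1.58796 V; V_b = V_low + 1972·LSB = 1.58877 V.

[1.58796 V, 1.58877 V)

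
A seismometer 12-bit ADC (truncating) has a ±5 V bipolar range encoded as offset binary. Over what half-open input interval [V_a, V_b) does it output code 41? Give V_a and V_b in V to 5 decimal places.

LSB = 10/2^12 = 2.441 mV.
V_a = V_low + 41·LSB = -4.8999 V; V_b = V_low + 42·LSB = -4.89746 V.

[-4.89990 V, -4.89746 V)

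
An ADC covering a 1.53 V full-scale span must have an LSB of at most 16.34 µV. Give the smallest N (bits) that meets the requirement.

Number of steps required ≥ 1.53 V / 16.34 µV = 93635.25.
Need 2^N ≥ 93635.25; 2^16 = 65536, 2^17 = 131072.
Minimum N = 17.

17 bits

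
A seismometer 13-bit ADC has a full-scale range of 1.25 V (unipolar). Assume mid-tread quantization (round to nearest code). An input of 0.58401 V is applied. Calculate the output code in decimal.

code 3827

LSB = 1.25 V / 8192 = 152.59 µV.
(0.58401 − 0) / 0.000152588 = 3827.368 LSBs.
Round → code 3827.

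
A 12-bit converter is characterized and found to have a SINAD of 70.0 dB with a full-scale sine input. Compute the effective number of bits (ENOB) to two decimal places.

ENOB = (SINAD − 1.76) / 6.02 = (70.0 − 1.76)/6.02 = 11.336.

11.34 bits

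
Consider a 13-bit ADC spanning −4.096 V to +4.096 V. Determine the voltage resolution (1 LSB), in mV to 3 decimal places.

Full-scale span = 8.192 V.
LSB = 8.192 / 2^13 = 8.192 / 8192 = 0.001 V = 1.000 mV.

1.000 mV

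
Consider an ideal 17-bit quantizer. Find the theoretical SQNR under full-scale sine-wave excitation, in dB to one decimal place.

104.1 dB

SNR ≈ 6.02·N + 1.76 dB = 6.02·17 + 1.76 = 104.10 dB.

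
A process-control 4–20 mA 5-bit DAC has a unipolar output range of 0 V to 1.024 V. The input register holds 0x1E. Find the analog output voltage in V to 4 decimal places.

LSB = 1.024 V / 2^5 = 32.000 mV.
Code 0x1E = 30 decimal.
V_out = 0 + 30 × 0.032 V = 0.96 V.

0.9600 V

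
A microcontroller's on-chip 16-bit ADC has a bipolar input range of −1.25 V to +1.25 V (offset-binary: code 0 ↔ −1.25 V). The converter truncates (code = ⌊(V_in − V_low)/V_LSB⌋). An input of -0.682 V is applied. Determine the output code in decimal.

code 14889

With 65536 levels over 2.5 V, one step is 38.15 µV.
(-0.682 − (−1.25)) / 3.8147e-05 = 14889.779 LSBs.
⌊·⌋(14889.779) = 14889.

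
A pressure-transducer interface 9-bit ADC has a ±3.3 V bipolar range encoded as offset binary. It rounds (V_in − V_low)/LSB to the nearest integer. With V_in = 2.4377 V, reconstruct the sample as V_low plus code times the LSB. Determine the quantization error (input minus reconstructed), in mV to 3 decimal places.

LSB = 6.6/2^9 = 12.891 mV.
(V_in − V_low)/LSB = (2.4377 − (−3.3))/0.0128906 = 445.1064 → code 445 (round).
Code 445 maps back to (−3.3) + 445×0.0128906 V = 2.4363281 V.
Difference: 0.00137188 V → 1.372 mV.

1.372 mV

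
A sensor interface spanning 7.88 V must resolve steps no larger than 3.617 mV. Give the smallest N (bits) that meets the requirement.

Number of steps required ≥ 7.88 V / 3.617 mV = 2178.60.
Need 2^N ≥ 2178.60; 2^11 = 2048, 2^12 = 4096.
Minimum N = 12.

12 bits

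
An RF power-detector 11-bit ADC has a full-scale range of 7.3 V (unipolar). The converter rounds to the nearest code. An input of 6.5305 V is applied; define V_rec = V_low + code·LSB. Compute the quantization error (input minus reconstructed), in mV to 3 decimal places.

Step size: 7.3 V ÷ 2^11 = 3.564 mV.
(6.5305 − 0)/0.00356445 = 1832.1184; round gives code 1832.
Code 1832 maps back to 0 + 1832×0.00356445 V = 6.5300781 V.
V_in − V_rec = 0.000421875 V = 0.422 mV.

0.422 mV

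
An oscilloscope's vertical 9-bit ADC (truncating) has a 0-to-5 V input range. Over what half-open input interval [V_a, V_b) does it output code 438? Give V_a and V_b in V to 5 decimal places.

LSB = 5/2^9 = 9.766 mV.
V_a = V_low + 438·LSB = 4.27734 V; V_b = V_low + 439·LSB = 4.28711 V.

[4.27734 V, 4.28711 V)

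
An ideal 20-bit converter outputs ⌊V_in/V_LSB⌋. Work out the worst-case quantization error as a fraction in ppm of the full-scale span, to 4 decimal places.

0.9537 ppm

Truncating → worst-case error = 1 LSB = V_FS/2^20, so 1e+06/1048576 = 0.953674 ppm of full scale.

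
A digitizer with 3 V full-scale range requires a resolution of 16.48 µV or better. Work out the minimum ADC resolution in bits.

18 bits

Number of steps required ≥ 3 V / 16.48 µV = 182038.83.
Need 2^N ≥ 182038.83; 2^17 = 131072, 2^18 = 262144.
Minimum N = 18.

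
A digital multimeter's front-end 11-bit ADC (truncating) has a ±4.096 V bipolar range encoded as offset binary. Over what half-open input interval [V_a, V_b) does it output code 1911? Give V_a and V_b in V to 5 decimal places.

LSB = 8.192/2^11 = 4.000 mV.
V_a = V_low + 1911·LSB = 3.548 V; V_b = V_low + 1912·LSB = 3.552 V.

[3.54800 V, 3.55200 V)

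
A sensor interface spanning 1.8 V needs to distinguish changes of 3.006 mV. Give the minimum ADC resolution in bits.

10 bits

Number of steps required ≥ 1.8 V / 3.006 mV = 598.80.
Need 2^N ≥ 598.80; 2^9 = 512, 2^10 = 1024.
Minimum N = 10.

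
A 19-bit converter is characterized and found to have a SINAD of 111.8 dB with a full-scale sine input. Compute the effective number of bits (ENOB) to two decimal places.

18.28 bits

ENOB = (SINAD − 1.76) / 6.02 = (111.8 − 1.76)/6.02 = 18.279.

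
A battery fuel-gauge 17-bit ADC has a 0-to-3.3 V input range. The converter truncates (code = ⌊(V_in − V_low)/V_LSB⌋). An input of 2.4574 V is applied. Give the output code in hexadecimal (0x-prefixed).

code 0x17D44 (decimal 97604)

With 131072 levels over 3.3 V, one step is 25.18 µV.
(V_in − V_low)/LSB = (2.4574 − 0) / 2.5177e-05 = 97604.949.
⌊·⌋(97604.949) = 97604.
In hexadecimal (0x-prefixed): 0x17D44.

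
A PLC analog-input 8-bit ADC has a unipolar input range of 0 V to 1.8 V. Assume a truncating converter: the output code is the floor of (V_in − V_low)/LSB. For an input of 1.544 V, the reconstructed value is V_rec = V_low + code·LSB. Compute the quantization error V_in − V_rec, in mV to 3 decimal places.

4.156 mV

LSB = 1.8/2^8 = 7.031 mV.
(V_in − V_low)/LSB = (1.544 − 0)/0.00703125 = 219.5911 → code 219 (floor).
Code 219 maps back to 0 + 219×0.00703125 V = 1.5398437 V.
Difference: 0.00415625 V → 4.156 mV.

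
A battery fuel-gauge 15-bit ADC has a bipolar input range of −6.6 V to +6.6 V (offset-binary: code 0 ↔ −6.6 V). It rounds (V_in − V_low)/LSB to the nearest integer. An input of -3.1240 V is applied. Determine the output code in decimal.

code 8629

LSB = 13.2 V / 32768 = 402.83 µV.
(-3.1240 − (−6.6)) / 0.000402832 = 8628.907 LSBs.
Round → code 8629.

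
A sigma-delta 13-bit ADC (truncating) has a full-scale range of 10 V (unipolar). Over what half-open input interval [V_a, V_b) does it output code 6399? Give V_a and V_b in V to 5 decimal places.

LSB = 10/2^13 = 1.221 mV.
V_a = V_low + 6399·LSB = 7.81128 V; V_b = V_low + 6400·LSB = 7.8125 V.

[7.81128 V, 7.81250 V)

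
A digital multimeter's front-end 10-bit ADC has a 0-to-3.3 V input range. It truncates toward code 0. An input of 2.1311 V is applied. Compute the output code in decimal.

code 661

With 1024 levels over 3.3 V, one step is 3.223 mV.
(2.1311 − 0) / 0.00322266 = 661.287 LSBs.
So the output code is 661.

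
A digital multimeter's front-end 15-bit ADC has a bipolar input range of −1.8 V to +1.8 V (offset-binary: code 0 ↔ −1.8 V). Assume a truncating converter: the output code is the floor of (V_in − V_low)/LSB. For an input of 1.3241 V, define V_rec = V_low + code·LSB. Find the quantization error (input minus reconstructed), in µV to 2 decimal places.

27.73 µV

One LSB is 3.6 V / 32768 = 109.86 µV.
(V_in − V_low)/LSB = (1.3241 − (−1.8))/0.000109863 = 28436.2524 → code 28436 (floor).
Code 28436 maps back to (−1.8) + 28436×0.000109863 V = 1.3240723 V.
Error = 1.3241 − 1.3240723 = 2.77344e-05 V = 27.73 µV.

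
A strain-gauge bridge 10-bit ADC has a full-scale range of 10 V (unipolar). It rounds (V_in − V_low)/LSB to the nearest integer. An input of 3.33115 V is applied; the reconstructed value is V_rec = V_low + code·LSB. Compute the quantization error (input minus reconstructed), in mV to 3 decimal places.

One LSB is 10 V / 1024 = 9.766 mV.
Scaled input = 341.1098 LSBs, so code = 341.
Code 341 maps back to 0 + 341×0.00976562 V = 3.3300781 V.
Error = 3.33115 − 3.3300781 = 0.00107187 V = 1.072 mV.

1.072 mV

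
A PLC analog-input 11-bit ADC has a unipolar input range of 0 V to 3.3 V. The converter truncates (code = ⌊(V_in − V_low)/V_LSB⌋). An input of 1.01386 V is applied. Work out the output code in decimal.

With 2048 levels over 3.3 V, one step is 1.611 mV.
Input sits at 629.208 steps above V_low.
So the output code is 629.

code 629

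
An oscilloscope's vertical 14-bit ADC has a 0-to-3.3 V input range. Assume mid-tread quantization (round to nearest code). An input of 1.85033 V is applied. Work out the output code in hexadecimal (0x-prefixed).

LSB = 3.3 V / 16384 = 201.42 µV.
(1.85033 − 0) / 0.000201416 = 9186.608 LSBs.
Round → code 9187.
In hexadecimal (0x-prefixed): 0x23E3.

code 0x23E3 (decimal 9187)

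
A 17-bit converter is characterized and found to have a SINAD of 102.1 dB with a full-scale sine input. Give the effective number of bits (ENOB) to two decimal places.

16.67 bits

ENOB = (SINAD − 1.76) / 6.02 = (102.1 − 1.76)/6.02 = 16.668.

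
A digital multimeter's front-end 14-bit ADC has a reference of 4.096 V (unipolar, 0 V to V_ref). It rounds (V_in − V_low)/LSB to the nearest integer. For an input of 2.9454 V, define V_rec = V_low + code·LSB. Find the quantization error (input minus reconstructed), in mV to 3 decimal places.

LSB = 4.096/2^14 = 250.00 µV.
(V_in − V_low)/LSB = (2.9454 − 0)/0.00025 = 11781.6000 → code 11782 (round).
Reconstructed: 2.9455 V.
V_in − V_rec = -0.0001 V = -0.100 mV.

-0.100 mV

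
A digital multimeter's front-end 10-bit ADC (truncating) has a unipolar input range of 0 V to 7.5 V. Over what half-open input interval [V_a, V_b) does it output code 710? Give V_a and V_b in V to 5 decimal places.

[5.20020 V, 5.20752 V)

LSB = 7.5/2^10 = 7.324 mV.
V_a = V_low + 710·LSB = 5.2002 V; V_b = V_low + 711·LSB = 5.20752 V.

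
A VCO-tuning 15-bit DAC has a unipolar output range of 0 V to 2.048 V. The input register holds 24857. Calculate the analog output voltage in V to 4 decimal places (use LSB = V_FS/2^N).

1.5536 V

LSB = 2.048 V / 2^15 = 62.50 µV.
V_out = 0 + 24857 × 6.25e-05 V = 1.55356 V.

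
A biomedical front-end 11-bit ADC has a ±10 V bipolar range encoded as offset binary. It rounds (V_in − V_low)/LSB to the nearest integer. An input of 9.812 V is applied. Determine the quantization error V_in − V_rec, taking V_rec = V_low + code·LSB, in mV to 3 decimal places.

-2.453 mV

LSB = 20/2^11 = 9.766 mV.
(9.812 − (−10))/0.00976562 = 2028.7488; round gives code 2029.
Code 2029 maps back to (−10) + 2029×0.00976562 V = 9.8144531 V.
Difference: -0.00245313 V → -2.453 mV.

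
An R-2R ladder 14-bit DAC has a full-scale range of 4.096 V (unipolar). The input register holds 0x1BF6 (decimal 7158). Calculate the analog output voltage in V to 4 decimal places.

1.7895 V

LSB = 4.096 V / 2^14 = 250.00 µV.
Code 0x1BF6 = 7158 decimal.
V_out = 0 + 7158 × 0.00025 V = 1.7895 V.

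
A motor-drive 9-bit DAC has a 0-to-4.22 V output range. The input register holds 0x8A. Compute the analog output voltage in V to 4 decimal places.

1.1374 V

LSB = 4.22 V / 2^9 = 8.242 mV.
Code 0x8A = 138 decimal.
V_out = 0 + 138 × 0.00824219 V = 1.13742 V.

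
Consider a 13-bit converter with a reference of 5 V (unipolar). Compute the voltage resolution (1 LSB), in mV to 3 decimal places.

0.610 mV

Full-scale span = 5 V.
LSB = 5 / 2^13 = 5 / 8192 = 0.000610352 V = 0.610 mV.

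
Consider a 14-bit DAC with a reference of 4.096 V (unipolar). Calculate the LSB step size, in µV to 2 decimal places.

250.00 µV

Full-scale span = 4.096 V.
LSB = 4.096 / 2^14 = 4.096 / 16384 = 0.00025 V = 250.00 µV.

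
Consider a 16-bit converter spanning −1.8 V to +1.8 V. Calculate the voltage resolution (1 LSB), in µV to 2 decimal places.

54.93 µV

Full-scale span = 3.6 V.
LSB = 3.6 / 2^16 = 3.6 / 65536 = 5.49316e-05 V = 54.93 µV.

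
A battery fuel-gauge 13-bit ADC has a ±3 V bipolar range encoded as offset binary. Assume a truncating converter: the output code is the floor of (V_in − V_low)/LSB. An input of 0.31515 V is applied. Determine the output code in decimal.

code 4526

LSB = 6 V / 8192 = 0.732 mV.
Input sits at 4526.285 steps above V_low.
Floor → code 4526.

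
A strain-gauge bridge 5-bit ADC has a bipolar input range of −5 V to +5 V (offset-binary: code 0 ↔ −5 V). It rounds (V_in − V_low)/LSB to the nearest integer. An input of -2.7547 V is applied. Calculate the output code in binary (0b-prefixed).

code 0b111 (decimal 7)

Full-scale span = 10 V; LSB = 10/2^5 = 312.500 mV.
(V_in − V_low)/LSB = (-2.7547 − (−5)) / 0.3125 = 7.185.
So the output code is 7.
In binary (0b-prefixed): 0b111.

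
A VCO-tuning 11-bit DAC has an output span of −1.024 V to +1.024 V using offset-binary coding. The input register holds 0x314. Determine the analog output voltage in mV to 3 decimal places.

-236.000 mV

LSB = 2.048 V / 2^11 = 1.000 mV.
Code 0x314 = 788 decimal.
V_out = (−1.024) + 788 × 0.001 V = -0.236 V.
= -236.000 mV.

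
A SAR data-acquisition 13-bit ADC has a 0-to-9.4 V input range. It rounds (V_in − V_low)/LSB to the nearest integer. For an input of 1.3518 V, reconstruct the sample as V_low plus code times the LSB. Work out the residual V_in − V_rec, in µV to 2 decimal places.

LSB = 9.4/2^13 = 1.147 mV.
Scaled input = 1178.0793 LSBs, so code = 1178.
Reconstructed: 1.351709 V.
V_in − V_rec = 9.10156e-05 V = 91.02 µV.

91.02 µV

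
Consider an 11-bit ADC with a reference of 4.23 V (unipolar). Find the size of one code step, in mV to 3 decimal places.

2.065 mV

Full-scale span = 4.23 V.
LSB = 4.23 / 2^11 = 4.23 / 2048 = 0.00206543 V = 2.065 mV.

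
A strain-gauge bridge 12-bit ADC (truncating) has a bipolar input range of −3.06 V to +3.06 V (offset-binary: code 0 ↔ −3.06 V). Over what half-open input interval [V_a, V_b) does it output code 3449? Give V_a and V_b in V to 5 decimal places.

LSB = 6.12/2^12 = 1.494 mV.
V_a = V_low + 3449·LSB = 2.09329 V; V_b = V_low + 3450·LSB = 2.09479 V.

[2.09329 V, 2.09479 V)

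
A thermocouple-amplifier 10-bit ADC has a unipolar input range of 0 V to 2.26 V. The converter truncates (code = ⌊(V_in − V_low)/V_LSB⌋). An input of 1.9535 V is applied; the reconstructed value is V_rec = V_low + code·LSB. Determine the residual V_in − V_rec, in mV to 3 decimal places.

0.277 mV

One LSB is 2.26 V / 1024 = 2.207 mV.
(1.9535 − 0)/0.00220703 = 885.1257; ⌊·⌋ gives code 885.
V_rec = 0 + 885·0.00220703 = 1.9532227 V.
Difference: 0.000277344 V → 0.277 mV.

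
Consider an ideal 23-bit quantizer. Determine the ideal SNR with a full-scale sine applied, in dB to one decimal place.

SNR ≈ 6.02·N + 1.76 dB = 6.02·23 + 1.76 = 140.22 dB.

140.2 dB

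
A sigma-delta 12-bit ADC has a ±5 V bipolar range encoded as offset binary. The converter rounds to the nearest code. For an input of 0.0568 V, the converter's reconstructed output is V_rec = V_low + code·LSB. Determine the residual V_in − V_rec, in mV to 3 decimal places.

Step size: 10 V ÷ 2^12 = 2.441 mV.
(V_in − V_low)/LSB = (0.0568 − (−5))/0.00244141 = 2071.2653 → code 2071 (round).
V_rec = (−5) + 2071·0.00244141 = 0.056152344 V.
V_in − V_rec = 0.000647656 V = 0.648 mV.

0.648 mV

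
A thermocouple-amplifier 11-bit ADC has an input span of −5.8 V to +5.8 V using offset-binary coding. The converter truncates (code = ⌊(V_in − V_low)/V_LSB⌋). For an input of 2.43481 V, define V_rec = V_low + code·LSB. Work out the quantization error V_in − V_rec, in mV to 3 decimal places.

One LSB is 11.6 V / 2048 = 5.664 mV.
Scaled input = 1453.8699 LSBs, so code = 1453.
Code 1453 maps back to (−5.8) + 1453×0.00566406 V = 2.4298828 V.
Error = 2.43481 − 2.4298828 = 0.00492719 V = 4.927 mV.

4.927 mV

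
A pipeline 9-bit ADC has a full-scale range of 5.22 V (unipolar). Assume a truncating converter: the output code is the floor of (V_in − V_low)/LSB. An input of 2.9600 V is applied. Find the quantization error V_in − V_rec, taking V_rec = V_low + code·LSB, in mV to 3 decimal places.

3.359 mV

One LSB is 5.22 V / 512 = 10.195 mV.
(2.9600 − 0)/0.0101953 = 290.3295; ⌊·⌋ gives code 290.
Code 290 maps back to 0 + 290×0.0101953 V = 2.9566406 V.
V_in − V_rec = 0.00335937 V = 3.359 mV.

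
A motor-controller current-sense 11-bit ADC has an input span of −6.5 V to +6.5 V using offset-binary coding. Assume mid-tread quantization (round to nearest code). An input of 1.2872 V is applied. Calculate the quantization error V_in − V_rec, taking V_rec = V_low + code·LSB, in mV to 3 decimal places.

-1.374 mV

Step size: 13 V ÷ 2^11 = 6.348 mV.
Scaled input = 1226.7835 LSBs, so code = 1227.
Reconstructed: 1.2885742 V.
Error = 1.2872 − 1.2885742 = -0.00137422 V = -1.374 mV.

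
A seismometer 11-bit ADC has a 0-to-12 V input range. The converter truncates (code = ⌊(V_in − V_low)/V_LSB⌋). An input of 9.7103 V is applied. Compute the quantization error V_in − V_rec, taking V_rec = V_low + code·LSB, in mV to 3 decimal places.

Step size: 12 V ÷ 2^11 = 5.859 mV.
(9.7103 − 0)/0.00585938 = 1657.2245; ⌊·⌋ gives code 1657.
Reconstructed: 9.7089844 V.
Difference: 0.00131562 V → 1.316 mV.

1.316 mV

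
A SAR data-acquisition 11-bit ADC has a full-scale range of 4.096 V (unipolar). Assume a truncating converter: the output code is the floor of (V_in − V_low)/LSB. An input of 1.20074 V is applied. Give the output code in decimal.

code 600

LSB = 4.096 V / 2048 = 2.000 mV.
Input sits at 600.370 steps above V_low.
Floor → code 600.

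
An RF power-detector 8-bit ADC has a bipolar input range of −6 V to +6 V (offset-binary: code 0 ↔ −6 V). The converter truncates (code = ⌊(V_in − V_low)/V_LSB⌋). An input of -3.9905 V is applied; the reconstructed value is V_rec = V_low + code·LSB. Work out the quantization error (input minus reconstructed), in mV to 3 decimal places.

Step size: 12 V ÷ 2^8 = 46.875 mV.
(V_in − V_low)/LSB = (-3.9905 − (−6))/0.046875 = 42.8693 → code 42 (floor).
Code 42 maps back to (−6) + 42×0.046875 V = -4.03125 V.
Error = -3.9905 − (−4.03125) = 0.04075 V = 40.750 mV.

40.750 mV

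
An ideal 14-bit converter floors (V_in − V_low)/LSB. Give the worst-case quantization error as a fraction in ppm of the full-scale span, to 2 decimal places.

Truncating → worst-case error = 1 LSB = V_FS/2^14, so 1e+06/16384 = 61.0352 ppm of full scale.

61.04 ppm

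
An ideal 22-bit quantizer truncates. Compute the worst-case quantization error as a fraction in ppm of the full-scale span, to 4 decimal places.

0.2384 ppm

Truncating → worst-case error = 1 LSB = V_FS/2^22, so 1e+06/4194304 = 0.238419 ppm of full scale.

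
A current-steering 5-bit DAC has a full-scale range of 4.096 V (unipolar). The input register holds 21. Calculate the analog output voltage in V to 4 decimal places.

2.6880 V

LSB = 4.096 V / 2^5 = 128.000 mV.
V_out = 0 + 21 × 0.128 V = 2.688 V.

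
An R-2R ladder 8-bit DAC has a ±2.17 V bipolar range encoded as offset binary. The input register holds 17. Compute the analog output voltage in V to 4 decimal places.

LSB = 4.34 V / 2^8 = 16.953 mV.
V_out = (−2.17) + 17 × 0.0169531 V = -1.8818 V.

-1.8818 V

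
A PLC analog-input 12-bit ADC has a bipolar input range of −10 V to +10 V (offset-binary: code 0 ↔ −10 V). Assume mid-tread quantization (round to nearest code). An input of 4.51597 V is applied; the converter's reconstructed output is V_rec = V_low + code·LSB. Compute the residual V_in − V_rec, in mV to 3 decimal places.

LSB = 20/2^12 = 4.883 mV.
(4.51597 − (−10))/0.00488281 = 2972.8707; round gives code 2973.
Code 2973 maps back to (−10) + 2973×0.00488281 V = 4.5166016 V.
Error = 4.51597 − 4.5166016 = -0.000631562 V = -0.632 mV.

-0.632 mV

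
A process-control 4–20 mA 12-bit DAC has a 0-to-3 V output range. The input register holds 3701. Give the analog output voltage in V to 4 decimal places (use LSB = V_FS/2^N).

LSB = 3 V / 2^12 = 0.732 mV.
V_out = 0 + 3701 × 0.000732422 V = 2.71069 V.

2.7107 V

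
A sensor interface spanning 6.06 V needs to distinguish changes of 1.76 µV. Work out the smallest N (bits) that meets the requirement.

Number of steps required ≥ 6.06 V / 1.76 µV = 3443181.82.
Need 2^N ≥ 3443181.82; 2^21 = 2097152, 2^22 = 4194304.
Minimum N = 22.

22 bits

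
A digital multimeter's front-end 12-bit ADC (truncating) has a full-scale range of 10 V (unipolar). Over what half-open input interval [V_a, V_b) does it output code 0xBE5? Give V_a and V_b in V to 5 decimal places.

LSB = 10/2^12 = 2.441 mV.
Code 0xBE5 = 3045 decimal.
V_a = V_low + 3045·LSB = 7.43408 V; V_b = V_low + 3046·LSB = 7.43652 V.

[7.43408 V, 7.43652 V)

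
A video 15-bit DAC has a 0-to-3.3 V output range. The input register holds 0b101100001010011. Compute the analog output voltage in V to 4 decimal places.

2.2771 V

LSB = 3.3 V / 2^15 = 100.71 µV.
Code 0b101100001010011 = 22611 decimal.
V_out = 0 + 22611 × 0.000100708 V = 2.27711 V.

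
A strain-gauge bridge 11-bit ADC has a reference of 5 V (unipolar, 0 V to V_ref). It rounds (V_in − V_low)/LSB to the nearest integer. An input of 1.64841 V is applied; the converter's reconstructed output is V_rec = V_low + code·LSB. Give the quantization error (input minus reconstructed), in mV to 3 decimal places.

0.461 mV

Step size: 5 V ÷ 2^11 = 2.441 mV.
Scaled input = 675.1887 LSBs, so code = 675.
V_rec = 0 + 675·0.00244141 = 1.6479492 V.
V_in − V_rec = 0.000460781 V = 0.461 mV.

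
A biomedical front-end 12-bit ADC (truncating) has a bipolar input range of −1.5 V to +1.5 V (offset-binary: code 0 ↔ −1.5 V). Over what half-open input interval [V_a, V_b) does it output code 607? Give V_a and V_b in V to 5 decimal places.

[-1.05542 V, -1.05469 V)

LSB = 3/2^12 = 0.732 mV.
V_a = V_low + 607·LSB = -1.05542 V; V_b = V_low + 608·LSB = -1.05469 V.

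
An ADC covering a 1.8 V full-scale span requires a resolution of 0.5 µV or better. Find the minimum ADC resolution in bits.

22 bits

Number of steps required ≥ 1.8 V / 0.5 µV = 3600000.00.
Need 2^N ≥ 3600000.00; 2^21 = 2097152, 2^22 = 4194304.
Minimum N = 22.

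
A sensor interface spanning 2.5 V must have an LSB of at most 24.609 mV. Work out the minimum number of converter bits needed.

7 bits

Number of steps required ≥ 2.5 V / 24.609 mV = 101.59.
Need 2^N ≥ 101.59; 2^6 = 64, 2^7 = 128.
Minimum N = 7.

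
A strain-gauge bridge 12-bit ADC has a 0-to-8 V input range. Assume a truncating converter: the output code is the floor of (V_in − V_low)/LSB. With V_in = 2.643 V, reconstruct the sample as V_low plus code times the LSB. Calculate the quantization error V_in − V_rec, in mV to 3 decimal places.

0.422 mV

One LSB is 8 V / 4096 = 1.953 mV.
(V_in − V_low)/LSB = (2.643 − 0)/0.00195312 = 1353.2160 → code 1353 (floor).
Reconstructed: 2.6425781 V.
V_in − V_rec = 0.000421875 V = 0.422 mV.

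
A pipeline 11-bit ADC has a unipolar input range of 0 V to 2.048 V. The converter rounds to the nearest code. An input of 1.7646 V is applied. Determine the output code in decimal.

code 1765

Full-scale span = 2.048 V; LSB = 2.048/2^11 = 1.000 mV.
(V_in − V_low)/LSB = (1.7646 − 0) / 0.001 = 1764.600.
round(1764.600) = 1765.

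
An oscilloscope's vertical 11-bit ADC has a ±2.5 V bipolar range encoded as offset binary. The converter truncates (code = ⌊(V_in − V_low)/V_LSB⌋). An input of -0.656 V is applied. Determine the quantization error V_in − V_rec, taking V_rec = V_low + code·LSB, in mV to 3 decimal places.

One LSB is 5 V / 2048 = 2.441 mV.
(-0.656 − (−2.5))/0.00244141 = 755.3024; ⌊·⌋ gives code 755.
V_rec = (−2.5) + 755·0.00244141 = -0.65673828 V.
Error = -0.656 − (−0.65673828) = 0.000738281 V = 0.738 mV.

0.738 mV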